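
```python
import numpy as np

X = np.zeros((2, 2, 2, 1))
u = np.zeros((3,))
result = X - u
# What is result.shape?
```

(2, 2, 2, 3)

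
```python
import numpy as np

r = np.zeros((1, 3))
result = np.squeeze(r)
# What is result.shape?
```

(3,)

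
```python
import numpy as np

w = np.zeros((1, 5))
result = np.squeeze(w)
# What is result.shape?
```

(5,)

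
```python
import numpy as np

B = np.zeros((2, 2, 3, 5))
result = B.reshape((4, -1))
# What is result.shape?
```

(4, 15)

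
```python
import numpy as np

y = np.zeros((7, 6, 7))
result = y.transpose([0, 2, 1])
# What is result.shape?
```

(7, 7, 6)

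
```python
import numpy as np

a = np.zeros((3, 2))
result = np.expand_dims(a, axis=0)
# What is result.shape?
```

(1, 3, 2)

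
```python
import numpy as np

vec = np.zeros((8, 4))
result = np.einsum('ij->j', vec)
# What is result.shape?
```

(4,)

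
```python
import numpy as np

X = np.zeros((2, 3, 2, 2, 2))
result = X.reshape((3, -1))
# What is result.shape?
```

(3, 16)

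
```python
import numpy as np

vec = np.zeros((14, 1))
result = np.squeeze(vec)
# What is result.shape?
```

(14,)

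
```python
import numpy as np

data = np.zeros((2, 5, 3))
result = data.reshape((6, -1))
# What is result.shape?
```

(6, 5)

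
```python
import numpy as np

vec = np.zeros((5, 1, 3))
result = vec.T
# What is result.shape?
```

(3, 1, 5)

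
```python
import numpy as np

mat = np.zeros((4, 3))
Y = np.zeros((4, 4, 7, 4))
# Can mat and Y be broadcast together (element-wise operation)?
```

No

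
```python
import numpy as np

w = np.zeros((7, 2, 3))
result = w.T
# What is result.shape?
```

(3, 2, 7)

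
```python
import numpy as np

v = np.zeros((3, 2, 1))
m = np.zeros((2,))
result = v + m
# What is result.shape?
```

(3, 2, 2)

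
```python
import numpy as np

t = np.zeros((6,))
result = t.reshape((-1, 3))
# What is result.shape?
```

(2, 3)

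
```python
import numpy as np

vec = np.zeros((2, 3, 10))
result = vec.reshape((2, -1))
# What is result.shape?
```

(2, 30)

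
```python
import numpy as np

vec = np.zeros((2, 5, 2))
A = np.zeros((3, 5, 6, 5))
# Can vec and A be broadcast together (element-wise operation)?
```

No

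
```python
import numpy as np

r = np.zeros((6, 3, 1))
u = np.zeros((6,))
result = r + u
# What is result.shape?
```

(6, 3, 6)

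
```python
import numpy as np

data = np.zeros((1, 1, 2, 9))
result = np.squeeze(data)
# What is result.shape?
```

(2, 9)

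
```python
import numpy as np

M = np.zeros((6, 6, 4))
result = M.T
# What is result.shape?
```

(4, 6, 6)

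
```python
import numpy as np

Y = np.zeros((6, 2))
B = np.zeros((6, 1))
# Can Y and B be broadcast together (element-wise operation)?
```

Yes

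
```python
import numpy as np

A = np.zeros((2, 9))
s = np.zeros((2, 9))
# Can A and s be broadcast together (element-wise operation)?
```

Yes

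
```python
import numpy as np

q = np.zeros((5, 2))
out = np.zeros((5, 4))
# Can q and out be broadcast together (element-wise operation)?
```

No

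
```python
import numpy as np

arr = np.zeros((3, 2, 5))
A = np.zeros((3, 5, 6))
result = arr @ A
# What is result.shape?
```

(3, 2, 6)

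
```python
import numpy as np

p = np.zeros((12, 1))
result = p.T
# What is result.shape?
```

(1, 12)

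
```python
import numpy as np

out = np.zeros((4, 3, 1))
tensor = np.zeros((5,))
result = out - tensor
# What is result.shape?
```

(4, 3, 5)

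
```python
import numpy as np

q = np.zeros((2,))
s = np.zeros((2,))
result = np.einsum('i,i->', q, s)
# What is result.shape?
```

()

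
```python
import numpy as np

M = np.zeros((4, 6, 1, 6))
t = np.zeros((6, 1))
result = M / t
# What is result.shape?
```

(4, 6, 6, 6)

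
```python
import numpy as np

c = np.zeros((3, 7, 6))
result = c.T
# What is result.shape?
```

(6, 7, 3)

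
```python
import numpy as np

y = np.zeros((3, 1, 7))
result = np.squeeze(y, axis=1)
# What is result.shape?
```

(3, 7)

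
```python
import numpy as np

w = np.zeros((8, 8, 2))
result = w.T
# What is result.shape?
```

(2, 8, 8)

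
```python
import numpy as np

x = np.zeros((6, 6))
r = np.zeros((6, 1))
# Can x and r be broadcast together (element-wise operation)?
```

Yes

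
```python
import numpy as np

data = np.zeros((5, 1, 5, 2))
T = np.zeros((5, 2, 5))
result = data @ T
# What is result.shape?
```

(5, 5, 5, 5)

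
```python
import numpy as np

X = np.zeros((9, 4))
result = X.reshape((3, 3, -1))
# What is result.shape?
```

(3, 3, 4)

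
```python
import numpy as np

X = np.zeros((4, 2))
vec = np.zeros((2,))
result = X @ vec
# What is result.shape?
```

(4,)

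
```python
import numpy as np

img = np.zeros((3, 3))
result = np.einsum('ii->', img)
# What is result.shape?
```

()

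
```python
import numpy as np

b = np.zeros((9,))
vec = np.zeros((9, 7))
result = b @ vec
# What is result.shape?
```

(7,)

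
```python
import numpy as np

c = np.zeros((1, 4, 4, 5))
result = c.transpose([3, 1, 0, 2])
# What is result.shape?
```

(5, 4, 1, 4)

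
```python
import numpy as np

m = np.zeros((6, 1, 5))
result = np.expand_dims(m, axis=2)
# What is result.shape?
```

(6, 1, 1, 5)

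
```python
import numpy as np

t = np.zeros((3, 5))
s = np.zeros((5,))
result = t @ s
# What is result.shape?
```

(3,)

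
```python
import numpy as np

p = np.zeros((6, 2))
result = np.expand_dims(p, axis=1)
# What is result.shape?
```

(6, 1, 2)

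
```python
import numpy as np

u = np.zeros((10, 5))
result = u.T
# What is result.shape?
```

(5, 10)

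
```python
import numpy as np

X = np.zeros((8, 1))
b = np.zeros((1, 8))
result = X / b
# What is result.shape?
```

(8, 8)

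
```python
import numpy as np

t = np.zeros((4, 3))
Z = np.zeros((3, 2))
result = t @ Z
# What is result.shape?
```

(4, 2)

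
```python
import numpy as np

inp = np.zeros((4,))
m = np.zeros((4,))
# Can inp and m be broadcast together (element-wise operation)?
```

Yes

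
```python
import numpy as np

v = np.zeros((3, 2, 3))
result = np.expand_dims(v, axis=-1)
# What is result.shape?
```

(3, 2, 3, 1)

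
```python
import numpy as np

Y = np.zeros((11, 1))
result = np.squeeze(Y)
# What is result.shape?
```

(11,)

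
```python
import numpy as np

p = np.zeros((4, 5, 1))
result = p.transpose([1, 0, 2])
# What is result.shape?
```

(5, 4, 1)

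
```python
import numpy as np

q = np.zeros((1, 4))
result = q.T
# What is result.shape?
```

(4, 1)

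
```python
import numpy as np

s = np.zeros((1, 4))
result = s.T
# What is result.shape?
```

(4, 1)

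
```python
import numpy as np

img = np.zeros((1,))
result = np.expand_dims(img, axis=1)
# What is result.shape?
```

(1, 1)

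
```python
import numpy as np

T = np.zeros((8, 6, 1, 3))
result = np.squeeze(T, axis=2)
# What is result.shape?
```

(8, 6, 3)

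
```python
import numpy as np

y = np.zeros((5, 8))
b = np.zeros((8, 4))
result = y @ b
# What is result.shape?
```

(5, 4)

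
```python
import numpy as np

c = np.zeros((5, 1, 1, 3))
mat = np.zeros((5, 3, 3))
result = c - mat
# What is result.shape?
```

(5, 5, 3, 3)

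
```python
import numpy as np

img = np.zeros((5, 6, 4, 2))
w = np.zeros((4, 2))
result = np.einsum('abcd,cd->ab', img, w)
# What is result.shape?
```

(5, 6)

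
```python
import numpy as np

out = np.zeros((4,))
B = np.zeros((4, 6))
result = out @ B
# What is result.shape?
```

(6,)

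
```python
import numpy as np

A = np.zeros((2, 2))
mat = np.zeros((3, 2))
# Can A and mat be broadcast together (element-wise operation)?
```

No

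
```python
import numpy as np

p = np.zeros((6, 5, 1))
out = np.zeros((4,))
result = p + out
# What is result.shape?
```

(6, 5, 4)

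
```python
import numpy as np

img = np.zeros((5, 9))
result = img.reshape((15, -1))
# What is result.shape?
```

(15, 3)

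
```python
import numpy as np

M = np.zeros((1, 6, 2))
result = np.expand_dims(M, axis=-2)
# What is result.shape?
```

(1, 6, 1, 2)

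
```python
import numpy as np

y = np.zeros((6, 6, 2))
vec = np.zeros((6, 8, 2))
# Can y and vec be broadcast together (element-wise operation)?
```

No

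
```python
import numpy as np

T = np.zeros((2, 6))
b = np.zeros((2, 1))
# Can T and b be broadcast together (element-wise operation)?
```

Yes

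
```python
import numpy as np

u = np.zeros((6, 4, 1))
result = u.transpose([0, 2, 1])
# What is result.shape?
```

(6, 1, 4)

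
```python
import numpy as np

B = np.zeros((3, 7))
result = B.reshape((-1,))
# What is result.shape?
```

(21,)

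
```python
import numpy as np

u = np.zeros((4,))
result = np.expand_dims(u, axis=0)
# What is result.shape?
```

(1, 4)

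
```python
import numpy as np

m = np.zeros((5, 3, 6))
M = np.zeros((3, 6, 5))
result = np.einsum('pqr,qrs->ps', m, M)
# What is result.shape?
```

(5, 5)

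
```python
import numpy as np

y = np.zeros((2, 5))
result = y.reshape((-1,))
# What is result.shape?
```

(10,)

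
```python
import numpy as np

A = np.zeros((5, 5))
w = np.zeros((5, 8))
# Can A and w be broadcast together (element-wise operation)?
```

No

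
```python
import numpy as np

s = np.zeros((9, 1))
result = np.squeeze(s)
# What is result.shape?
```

(9,)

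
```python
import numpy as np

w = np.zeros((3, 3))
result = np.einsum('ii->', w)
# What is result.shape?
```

()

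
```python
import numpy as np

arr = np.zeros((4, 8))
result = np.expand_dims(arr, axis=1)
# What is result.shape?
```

(4, 1, 8)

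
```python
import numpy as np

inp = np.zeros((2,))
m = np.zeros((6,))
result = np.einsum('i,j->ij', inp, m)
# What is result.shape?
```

(2, 6)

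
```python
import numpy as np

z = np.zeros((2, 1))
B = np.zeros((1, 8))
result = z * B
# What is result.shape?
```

(2, 8)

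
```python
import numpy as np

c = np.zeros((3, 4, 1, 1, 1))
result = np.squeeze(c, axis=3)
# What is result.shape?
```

(3, 4, 1, 1)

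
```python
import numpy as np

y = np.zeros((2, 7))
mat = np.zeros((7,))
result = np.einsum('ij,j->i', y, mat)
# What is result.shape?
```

(2,)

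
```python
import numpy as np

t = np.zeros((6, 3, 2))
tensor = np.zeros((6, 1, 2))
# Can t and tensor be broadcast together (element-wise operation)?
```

Yes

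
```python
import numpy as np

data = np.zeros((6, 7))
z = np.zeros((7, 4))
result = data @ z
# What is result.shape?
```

(6, 4)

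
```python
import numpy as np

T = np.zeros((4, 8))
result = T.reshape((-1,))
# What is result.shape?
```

(32,)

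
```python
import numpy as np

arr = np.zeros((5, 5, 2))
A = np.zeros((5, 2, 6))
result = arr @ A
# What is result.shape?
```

(5, 5, 6)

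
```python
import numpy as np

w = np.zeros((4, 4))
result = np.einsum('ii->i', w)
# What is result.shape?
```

(4,)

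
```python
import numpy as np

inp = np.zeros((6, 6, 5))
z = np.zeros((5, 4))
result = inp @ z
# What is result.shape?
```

(6, 6, 4)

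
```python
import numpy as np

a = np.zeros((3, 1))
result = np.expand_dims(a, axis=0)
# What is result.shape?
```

(1, 3, 1)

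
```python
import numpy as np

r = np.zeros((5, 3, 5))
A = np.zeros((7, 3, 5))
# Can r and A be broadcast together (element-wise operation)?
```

No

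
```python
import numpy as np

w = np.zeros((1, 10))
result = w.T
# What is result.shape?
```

(10, 1)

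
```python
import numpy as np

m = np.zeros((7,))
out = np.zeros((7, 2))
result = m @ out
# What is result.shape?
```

(2,)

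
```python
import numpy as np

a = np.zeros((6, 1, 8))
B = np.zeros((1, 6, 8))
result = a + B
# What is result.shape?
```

(6, 6, 8)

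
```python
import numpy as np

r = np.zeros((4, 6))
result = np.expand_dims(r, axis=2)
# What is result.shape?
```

(4, 6, 1)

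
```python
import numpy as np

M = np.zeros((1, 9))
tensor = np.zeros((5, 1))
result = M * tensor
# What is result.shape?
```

(5, 9)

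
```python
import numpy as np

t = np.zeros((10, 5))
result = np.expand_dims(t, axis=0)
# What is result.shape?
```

(1, 10, 5)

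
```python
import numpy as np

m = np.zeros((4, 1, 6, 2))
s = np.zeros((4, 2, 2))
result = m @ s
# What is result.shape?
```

(4, 4, 6, 2)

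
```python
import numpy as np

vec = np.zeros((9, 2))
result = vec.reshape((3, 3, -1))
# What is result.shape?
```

(3, 3, 2)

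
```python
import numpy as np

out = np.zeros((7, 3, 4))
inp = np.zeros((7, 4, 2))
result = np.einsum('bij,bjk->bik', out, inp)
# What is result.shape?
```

(7, 3, 2)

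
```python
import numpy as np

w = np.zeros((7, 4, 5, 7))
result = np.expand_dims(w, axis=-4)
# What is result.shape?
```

(7, 1, 4, 5, 7)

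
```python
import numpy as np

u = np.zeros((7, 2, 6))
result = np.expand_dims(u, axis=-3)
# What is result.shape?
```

(7, 1, 2, 6)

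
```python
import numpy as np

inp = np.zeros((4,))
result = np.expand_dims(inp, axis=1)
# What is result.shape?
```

(4, 1)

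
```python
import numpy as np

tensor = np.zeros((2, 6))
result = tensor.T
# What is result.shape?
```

(6, 2)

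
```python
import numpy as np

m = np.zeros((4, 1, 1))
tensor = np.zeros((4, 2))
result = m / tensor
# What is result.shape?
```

(4, 4, 2)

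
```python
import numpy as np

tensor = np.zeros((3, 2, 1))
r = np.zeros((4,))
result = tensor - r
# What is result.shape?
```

(3, 2, 4)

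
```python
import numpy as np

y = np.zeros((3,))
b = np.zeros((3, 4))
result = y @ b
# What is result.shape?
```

(4,)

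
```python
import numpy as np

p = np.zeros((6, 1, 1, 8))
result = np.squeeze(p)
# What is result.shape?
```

(6, 8)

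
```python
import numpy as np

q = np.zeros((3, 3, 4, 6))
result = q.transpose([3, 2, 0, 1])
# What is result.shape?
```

(6, 4, 3, 3)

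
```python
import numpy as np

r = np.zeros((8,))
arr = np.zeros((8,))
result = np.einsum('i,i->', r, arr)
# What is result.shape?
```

()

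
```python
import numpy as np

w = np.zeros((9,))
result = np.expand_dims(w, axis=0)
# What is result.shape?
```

(1, 9)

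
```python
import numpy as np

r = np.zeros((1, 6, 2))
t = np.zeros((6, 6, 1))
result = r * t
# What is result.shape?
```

(6, 6, 2)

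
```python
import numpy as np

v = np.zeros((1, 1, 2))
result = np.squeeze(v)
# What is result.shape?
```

(2,)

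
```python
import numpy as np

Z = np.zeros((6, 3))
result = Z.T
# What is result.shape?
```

(3, 6)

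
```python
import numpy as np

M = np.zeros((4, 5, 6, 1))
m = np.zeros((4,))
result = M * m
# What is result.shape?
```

(4, 5, 6, 4)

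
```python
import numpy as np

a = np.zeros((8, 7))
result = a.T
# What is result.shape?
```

(7, 8)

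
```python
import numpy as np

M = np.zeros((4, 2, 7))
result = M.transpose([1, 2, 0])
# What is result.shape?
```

(2, 7, 4)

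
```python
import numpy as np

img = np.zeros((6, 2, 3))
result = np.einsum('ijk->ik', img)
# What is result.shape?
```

(6, 3)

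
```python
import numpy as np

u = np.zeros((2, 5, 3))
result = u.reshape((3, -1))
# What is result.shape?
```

(3, 10)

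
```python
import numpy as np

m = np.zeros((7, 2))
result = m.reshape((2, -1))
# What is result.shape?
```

(2, 7)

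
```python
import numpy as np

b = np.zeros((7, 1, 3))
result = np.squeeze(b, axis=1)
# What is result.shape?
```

(7, 3)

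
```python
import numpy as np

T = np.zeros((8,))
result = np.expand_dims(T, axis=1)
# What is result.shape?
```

(8, 1)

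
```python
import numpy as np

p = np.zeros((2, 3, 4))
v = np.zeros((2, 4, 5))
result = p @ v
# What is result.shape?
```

(2, 3, 5)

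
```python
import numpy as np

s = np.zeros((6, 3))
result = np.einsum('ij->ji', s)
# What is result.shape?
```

(3, 6)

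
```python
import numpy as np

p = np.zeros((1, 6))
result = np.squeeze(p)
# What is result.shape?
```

(6,)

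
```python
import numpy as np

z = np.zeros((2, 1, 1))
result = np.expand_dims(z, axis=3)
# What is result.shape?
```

(2, 1, 1, 1)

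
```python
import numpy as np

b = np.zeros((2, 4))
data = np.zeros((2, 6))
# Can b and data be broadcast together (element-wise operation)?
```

No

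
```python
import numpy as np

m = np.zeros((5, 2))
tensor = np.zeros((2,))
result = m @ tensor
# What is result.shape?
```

(5,)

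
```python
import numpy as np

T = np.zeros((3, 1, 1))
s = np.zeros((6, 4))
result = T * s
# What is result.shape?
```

(3, 6, 4)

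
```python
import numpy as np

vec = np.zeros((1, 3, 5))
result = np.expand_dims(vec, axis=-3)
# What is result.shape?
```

(1, 1, 3, 5)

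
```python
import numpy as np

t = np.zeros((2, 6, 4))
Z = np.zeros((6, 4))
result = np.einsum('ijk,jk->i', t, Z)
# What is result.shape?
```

(2,)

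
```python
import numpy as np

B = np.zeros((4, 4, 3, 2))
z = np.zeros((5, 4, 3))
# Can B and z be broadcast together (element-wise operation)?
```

No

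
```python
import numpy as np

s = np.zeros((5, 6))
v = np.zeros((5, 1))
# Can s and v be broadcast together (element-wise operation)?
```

Yes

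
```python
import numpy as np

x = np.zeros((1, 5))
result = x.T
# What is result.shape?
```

(5, 1)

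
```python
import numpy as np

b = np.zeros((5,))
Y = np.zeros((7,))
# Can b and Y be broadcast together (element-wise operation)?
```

No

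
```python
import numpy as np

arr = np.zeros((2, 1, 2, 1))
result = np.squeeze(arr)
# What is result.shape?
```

(2, 2)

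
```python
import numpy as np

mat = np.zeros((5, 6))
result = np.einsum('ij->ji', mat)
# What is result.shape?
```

(6, 5)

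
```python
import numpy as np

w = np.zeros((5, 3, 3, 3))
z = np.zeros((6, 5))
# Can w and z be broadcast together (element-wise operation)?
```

No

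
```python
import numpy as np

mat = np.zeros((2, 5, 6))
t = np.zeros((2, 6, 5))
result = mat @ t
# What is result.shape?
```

(2, 5, 5)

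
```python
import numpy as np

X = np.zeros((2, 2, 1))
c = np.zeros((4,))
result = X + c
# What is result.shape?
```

(2, 2, 4)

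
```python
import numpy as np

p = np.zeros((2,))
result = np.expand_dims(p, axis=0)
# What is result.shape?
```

(1, 2)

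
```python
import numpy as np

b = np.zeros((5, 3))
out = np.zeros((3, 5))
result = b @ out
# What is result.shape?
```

(5, 5)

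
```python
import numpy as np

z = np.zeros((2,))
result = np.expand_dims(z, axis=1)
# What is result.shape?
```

(2, 1)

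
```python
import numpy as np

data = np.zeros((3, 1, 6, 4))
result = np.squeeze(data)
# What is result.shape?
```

(3, 6, 4)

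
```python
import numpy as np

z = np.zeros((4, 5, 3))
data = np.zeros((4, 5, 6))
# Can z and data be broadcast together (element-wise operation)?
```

No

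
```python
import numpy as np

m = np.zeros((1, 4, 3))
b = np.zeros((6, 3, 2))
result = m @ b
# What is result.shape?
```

(6, 4, 2)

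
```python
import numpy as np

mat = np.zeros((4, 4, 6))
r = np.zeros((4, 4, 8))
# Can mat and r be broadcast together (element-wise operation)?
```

No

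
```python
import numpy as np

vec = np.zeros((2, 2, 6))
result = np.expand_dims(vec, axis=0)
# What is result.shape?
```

(1, 2, 2, 6)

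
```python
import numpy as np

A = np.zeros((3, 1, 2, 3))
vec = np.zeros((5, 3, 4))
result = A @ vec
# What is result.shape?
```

(3, 5, 2, 4)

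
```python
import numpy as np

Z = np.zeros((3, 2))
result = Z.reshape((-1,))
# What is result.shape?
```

(6,)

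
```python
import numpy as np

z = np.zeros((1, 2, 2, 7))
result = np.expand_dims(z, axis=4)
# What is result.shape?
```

(1, 2, 2, 7, 1)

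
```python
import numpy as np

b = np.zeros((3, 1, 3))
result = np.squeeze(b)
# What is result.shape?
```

(3, 3)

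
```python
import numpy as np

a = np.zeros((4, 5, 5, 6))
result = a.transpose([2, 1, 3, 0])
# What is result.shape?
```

(5, 5, 6, 4)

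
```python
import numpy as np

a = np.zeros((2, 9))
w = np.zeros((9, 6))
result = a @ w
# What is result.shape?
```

(2, 6)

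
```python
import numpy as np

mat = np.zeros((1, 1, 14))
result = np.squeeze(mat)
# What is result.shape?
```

(14,)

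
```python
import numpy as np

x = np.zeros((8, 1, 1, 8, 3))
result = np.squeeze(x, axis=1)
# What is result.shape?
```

(8, 1, 8, 3)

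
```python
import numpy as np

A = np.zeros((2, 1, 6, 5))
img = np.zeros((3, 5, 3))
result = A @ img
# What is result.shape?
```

(2, 3, 6, 3)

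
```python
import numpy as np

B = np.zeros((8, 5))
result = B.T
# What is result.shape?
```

(5, 8)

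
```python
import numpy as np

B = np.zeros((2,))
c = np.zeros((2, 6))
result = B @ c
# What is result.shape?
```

(6,)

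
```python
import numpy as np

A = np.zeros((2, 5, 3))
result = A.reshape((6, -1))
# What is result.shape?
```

(6, 5)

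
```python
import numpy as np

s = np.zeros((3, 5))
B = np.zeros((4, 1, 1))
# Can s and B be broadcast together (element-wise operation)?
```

Yes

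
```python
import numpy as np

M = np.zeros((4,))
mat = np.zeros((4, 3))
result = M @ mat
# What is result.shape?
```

(3,)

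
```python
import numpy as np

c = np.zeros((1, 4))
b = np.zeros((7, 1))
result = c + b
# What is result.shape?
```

(7, 4)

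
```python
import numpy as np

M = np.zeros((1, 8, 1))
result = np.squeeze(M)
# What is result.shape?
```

(8,)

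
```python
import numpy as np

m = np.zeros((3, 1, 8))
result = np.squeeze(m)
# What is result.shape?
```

(3, 8)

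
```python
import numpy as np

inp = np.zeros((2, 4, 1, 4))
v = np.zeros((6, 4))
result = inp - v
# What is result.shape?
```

(2, 4, 6, 4)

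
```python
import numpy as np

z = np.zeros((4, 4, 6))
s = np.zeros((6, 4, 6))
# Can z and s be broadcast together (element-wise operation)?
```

No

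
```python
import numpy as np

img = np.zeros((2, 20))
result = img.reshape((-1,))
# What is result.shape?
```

(40,)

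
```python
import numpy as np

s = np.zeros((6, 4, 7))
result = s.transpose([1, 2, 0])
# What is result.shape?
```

(4, 7, 6)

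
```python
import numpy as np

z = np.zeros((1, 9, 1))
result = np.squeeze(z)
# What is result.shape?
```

(9,)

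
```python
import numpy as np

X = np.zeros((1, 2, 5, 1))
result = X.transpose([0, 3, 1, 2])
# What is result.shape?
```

(1, 1, 2, 5)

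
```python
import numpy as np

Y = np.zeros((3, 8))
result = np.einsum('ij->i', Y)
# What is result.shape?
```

(3,)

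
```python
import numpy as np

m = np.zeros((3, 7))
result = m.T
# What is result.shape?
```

(7, 3)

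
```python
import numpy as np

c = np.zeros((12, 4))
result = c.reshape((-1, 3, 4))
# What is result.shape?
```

(4, 3, 4)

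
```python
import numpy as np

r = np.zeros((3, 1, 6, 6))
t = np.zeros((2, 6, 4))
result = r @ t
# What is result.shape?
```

(3, 2, 6, 4)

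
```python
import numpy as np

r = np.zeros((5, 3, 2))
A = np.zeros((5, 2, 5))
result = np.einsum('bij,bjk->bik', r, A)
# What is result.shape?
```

(5, 3, 5)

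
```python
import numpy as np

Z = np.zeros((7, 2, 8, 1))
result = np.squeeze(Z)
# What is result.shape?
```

(7, 2, 8)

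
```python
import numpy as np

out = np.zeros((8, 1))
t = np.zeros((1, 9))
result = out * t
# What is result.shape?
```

(8, 9)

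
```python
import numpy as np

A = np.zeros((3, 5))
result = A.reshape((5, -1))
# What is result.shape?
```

(5, 3)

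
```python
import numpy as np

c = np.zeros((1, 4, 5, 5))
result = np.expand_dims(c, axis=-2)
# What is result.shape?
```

(1, 4, 5, 1, 5)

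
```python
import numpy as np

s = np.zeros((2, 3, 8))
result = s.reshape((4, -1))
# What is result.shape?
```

(4, 12)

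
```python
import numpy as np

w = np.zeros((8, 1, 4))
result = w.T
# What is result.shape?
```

(4, 1, 8)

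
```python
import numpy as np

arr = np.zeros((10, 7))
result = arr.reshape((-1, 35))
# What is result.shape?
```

(2, 35)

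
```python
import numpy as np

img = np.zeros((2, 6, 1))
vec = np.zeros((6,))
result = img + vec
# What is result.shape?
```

(2, 6, 6)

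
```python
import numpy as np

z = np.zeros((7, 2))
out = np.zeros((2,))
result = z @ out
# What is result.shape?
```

(7,)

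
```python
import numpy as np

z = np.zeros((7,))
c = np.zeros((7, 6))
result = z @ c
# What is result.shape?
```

(6,)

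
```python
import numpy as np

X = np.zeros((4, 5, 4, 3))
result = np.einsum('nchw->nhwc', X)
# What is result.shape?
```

(4, 4, 3, 5)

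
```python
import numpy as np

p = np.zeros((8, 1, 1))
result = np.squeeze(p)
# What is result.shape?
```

(8,)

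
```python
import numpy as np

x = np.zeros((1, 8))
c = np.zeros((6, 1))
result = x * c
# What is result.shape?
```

(6, 8)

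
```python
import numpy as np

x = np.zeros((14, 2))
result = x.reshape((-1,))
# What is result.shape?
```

(28,)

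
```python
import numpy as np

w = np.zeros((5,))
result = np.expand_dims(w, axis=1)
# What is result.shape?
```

(5, 1)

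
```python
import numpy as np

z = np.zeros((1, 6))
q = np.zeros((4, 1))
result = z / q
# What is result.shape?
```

(4, 6)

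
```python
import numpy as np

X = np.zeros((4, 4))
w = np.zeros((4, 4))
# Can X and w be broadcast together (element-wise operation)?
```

Yes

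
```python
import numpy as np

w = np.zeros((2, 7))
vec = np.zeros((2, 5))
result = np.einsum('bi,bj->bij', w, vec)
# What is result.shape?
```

(2, 7, 5)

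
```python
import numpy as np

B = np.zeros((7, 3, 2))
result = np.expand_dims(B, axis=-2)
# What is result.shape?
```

(7, 3, 1, 2)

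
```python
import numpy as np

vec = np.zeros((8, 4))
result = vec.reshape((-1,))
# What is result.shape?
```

(32,)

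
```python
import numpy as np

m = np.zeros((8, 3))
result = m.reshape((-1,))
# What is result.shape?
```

(24,)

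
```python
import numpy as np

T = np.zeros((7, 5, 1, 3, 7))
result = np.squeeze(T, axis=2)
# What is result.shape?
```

(7, 5, 3, 7)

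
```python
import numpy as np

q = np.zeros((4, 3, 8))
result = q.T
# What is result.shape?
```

(8, 3, 4)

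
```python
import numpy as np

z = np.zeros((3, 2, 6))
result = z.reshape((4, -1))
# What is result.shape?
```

(4, 9)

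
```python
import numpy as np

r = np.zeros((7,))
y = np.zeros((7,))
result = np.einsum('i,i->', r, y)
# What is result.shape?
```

()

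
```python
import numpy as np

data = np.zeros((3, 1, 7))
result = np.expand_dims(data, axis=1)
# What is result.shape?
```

(3, 1, 1, 7)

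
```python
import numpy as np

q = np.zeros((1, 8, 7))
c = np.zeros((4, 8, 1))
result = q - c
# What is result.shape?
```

(4, 8, 7)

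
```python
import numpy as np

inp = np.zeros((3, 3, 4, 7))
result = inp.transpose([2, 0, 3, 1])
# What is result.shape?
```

(4, 3, 7, 3)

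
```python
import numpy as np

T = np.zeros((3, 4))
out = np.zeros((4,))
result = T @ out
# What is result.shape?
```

(3,)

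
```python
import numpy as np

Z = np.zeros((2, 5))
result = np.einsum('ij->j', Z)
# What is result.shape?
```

(5,)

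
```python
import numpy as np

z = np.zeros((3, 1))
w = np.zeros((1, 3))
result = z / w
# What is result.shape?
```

(3, 3)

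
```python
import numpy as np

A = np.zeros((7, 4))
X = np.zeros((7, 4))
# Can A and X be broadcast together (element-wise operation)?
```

Yes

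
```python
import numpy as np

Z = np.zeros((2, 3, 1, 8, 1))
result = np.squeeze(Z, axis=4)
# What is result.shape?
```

(2, 3, 1, 8)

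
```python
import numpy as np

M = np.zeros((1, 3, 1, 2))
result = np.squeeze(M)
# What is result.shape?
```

(3, 2)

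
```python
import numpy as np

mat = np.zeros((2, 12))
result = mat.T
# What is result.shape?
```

(12, 2)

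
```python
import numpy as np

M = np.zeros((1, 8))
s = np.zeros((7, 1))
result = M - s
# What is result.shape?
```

(7, 8)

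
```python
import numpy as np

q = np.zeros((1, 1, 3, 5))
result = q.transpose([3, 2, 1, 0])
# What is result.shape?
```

(5, 3, 1, 1)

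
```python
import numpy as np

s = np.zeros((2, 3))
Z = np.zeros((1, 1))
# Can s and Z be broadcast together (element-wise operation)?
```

Yes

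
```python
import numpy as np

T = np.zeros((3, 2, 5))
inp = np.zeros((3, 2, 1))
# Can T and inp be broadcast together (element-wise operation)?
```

Yes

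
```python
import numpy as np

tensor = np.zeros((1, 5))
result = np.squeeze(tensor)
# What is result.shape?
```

(5,)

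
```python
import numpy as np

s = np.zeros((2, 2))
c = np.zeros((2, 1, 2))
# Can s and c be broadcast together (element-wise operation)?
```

Yes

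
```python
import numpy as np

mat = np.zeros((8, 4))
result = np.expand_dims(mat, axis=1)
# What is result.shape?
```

(8, 1, 4)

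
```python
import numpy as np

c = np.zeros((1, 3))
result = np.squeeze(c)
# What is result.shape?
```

(3,)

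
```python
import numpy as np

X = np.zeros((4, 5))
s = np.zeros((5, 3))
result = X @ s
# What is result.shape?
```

(4, 3)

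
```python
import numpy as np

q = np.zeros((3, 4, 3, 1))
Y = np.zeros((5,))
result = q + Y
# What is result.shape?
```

(3, 4, 3, 5)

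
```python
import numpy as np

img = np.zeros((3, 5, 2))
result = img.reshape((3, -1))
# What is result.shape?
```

(3, 10)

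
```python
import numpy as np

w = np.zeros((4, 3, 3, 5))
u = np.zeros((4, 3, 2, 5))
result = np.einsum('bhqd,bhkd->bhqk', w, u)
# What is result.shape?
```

(4, 3, 3, 2)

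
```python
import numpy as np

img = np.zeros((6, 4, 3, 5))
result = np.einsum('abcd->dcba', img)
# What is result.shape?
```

(5, 3, 4, 6)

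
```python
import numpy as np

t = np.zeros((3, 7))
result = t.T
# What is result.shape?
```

(7, 3)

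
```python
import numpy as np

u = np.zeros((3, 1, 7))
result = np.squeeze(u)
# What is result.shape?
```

(3, 7)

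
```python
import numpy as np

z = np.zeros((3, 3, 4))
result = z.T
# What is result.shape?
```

(4, 3, 3)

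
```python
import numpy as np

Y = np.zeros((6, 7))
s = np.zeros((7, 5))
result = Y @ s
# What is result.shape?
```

(6, 5)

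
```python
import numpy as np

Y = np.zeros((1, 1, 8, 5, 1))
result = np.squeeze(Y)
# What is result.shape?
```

(8, 5)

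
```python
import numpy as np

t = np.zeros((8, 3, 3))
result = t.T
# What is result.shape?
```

(3, 3, 8)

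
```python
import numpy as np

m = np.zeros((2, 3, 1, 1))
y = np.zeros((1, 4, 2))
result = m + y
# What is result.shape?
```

(2, 3, 4, 2)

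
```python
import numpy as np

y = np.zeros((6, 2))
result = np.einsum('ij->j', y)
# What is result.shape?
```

(2,)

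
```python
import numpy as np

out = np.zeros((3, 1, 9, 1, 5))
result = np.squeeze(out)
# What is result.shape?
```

(3, 9, 5)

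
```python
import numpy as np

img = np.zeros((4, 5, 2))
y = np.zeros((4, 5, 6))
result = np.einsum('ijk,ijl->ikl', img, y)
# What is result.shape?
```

(4, 2, 6)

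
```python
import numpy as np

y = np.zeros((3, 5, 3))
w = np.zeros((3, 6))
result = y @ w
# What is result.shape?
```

(3, 5, 6)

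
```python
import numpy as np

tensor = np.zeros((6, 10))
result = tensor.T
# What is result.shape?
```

(10, 6)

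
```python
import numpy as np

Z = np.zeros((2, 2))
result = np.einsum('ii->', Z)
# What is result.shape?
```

()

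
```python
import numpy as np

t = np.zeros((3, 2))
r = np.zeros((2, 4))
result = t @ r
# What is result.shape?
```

(3, 4)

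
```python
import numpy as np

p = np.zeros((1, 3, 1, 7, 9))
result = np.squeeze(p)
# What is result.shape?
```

(3, 7, 9)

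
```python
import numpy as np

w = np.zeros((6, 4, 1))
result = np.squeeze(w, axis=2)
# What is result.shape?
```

(6, 4)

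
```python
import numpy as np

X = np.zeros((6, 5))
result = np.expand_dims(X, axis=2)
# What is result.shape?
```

(6, 5, 1)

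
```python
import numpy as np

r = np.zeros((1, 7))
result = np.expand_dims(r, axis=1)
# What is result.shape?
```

(1, 1, 7)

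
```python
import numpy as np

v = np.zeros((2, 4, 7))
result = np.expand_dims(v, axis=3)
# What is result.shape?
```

(2, 4, 7, 1)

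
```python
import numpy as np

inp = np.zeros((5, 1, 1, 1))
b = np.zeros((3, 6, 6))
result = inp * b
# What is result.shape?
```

(5, 3, 6, 6)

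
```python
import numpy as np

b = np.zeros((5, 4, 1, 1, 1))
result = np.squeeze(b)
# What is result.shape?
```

(5, 4)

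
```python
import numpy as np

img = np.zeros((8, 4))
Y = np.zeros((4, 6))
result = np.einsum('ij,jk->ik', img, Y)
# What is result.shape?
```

(8, 6)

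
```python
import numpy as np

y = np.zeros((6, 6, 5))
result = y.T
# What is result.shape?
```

(5, 6, 6)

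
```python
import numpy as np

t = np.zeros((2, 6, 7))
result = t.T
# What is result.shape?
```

(7, 6, 2)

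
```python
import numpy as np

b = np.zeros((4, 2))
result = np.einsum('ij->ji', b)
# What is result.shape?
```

(2, 4)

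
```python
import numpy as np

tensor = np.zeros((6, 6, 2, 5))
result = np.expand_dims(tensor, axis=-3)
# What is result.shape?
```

(6, 6, 1, 2, 5)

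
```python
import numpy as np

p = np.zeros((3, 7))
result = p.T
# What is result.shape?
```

(7, 3)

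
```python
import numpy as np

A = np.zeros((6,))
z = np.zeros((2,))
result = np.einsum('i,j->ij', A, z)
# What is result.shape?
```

(6, 2)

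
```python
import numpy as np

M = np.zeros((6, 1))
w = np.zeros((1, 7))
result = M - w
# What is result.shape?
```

(6, 7)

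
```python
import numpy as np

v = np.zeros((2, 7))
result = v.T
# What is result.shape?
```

(7, 2)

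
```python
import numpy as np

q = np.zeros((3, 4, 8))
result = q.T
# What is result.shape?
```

(8, 4, 3)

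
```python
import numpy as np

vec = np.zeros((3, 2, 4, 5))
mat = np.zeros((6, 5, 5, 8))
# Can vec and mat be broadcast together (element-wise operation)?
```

No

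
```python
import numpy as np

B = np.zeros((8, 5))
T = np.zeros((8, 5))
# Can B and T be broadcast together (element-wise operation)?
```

Yes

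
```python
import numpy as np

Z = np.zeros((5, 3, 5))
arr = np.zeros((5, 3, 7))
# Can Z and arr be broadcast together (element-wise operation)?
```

No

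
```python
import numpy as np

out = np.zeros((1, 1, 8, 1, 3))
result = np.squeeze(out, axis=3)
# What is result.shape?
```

(1, 1, 8, 3)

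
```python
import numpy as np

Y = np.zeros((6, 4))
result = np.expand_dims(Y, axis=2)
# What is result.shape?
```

(6, 4, 1)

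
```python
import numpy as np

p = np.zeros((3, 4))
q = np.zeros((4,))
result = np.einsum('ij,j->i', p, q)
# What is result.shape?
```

(3,)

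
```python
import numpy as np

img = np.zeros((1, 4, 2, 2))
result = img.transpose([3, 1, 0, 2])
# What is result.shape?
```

(2, 4, 1, 2)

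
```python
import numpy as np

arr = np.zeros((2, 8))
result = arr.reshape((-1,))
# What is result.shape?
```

(16,)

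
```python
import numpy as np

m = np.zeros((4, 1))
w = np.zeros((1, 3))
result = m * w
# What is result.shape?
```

(4, 3)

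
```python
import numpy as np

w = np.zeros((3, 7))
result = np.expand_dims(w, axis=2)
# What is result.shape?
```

(3, 7, 1)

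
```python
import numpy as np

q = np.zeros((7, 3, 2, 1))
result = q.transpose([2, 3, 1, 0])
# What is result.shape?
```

(2, 1, 3, 7)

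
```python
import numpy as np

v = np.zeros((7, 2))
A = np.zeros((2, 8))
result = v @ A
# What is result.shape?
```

(7, 8)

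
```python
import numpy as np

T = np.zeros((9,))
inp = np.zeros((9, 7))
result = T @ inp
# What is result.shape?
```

(7,)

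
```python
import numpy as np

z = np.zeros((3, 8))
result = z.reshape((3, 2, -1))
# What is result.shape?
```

(3, 2, 4)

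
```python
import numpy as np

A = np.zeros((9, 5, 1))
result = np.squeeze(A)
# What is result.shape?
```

(9, 5)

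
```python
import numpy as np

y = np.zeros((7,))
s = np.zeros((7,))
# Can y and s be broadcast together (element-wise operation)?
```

Yes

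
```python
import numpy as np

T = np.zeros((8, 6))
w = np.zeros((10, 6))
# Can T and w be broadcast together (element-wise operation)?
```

No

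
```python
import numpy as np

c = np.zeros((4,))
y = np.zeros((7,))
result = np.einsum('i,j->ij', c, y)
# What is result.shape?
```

(4, 7)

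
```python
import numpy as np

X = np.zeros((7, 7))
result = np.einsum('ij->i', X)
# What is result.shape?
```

(7,)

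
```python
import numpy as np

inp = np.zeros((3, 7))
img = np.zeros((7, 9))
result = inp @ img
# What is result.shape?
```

(3, 9)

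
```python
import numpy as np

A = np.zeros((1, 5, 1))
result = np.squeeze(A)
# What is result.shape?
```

(5,)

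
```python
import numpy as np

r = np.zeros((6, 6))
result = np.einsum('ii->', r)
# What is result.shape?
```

()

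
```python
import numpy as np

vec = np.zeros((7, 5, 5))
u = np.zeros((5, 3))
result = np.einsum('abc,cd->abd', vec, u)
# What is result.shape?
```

(7, 5, 3)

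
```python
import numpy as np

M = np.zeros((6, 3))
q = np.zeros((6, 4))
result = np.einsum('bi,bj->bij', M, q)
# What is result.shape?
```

(6, 3, 4)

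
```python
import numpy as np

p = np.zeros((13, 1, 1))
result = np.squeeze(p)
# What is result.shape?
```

(13,)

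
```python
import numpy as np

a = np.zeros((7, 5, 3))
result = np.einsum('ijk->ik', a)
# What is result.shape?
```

(7, 3)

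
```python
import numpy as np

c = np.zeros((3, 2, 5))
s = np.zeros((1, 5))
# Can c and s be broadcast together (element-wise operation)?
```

Yes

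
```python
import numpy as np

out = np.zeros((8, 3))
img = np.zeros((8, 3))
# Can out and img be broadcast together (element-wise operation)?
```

Yes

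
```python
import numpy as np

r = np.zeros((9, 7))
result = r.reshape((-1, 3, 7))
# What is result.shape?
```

(3, 3, 7)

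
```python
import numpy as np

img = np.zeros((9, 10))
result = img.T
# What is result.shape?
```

(10, 9)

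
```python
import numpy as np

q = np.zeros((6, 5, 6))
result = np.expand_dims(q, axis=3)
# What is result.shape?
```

(6, 5, 6, 1)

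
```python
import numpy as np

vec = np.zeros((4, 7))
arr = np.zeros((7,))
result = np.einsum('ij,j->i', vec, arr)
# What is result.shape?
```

(4,)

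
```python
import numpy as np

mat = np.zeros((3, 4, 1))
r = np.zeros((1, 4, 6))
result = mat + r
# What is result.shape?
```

(3, 4, 6)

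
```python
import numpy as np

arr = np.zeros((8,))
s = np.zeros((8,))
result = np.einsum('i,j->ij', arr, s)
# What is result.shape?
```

(8, 8)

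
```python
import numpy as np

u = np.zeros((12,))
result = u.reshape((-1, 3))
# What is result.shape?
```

(4, 3)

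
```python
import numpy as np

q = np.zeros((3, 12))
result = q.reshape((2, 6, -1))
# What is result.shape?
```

(2, 6, 3)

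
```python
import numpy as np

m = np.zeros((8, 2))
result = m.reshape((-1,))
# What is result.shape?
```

(16,)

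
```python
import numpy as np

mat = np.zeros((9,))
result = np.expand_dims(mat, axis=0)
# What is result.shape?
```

(1, 9)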